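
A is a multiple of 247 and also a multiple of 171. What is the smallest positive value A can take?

2223

gcd first: 247 = 1·171 + 76; 171 = 2·76 + 19; 76 = 4·19 + 0 → gcd = 19
lcm = 247·171/gcd = 42237/19 = 2223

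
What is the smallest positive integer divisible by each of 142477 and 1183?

168550291

gcd first: 142477 = 120·1183 + 517; 1183 = 2·517 + 149; 517 = 3·149 + 70; 149 = 2·70 + 9; 70 = 7·9 + 7; 9 = 1·7 + 2; 7 = 3·2 + 1; 2 = 2·1 + 0 → gcd = 1
lcm = 142477·1183/gcd = 168550291/1 = 168550291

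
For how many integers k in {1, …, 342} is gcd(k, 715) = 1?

230

Prime factors of 715: 5, 11, 13. Count integers ≤ 342 divisible by none of them.
By inclusion–exclusion: 342 − ⌊342/5⌋ − ⌊342/11⌋ − ⌊342/13⌋ + ⌊342/55⌋ + ⌊342/65⌋ + ⌊342/143⌋ − ⌊342/715⌋ = 230.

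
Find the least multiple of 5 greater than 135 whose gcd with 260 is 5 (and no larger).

145

Multiples of 5 above 135: 5·28, 5·29, … . Need the cofactor coprime to 260/5 = 52.
Checking s = 28, 29, … the first with gcd(s, 52) = 1 is s = 29, giving 145.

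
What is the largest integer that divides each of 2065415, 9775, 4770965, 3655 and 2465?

85

gcd(2065415, 9775): 2065415 = 211·9775 + 2890; 9775 = 3·2890 + 1105; 2890 = 2·1105 + 680; 1105 = 1·680 + 425; 680 = 1·425 + 255; 425 = 1·255 + 170; 255 = 1·170 + 85; 170 = 2·85 + 0 → 85
gcd(85, 4770965): 4770965 = 56129·85 + 0 → 85
gcd(85, 3655): 3655 = 43·85 + 0 → 85
gcd(85, 2465): 2465 = 29·85 + 0 → 85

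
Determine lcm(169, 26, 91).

169 = 13²; 26 = 2 · 13; 91 = 7 · 13
lcm takes max exponent of each prime: 2 · 7 · 13² = 2366

2366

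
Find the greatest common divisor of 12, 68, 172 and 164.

gcd(12, 68): 68 = 5·12 + 8; 12 = 1·8 + 4; 8 = 2·4 + 0 → 4
gcd(4, 172): 172 = 43·4 + 0 → 4
gcd(4, 164): 164 = 41·4 + 0 → 4

4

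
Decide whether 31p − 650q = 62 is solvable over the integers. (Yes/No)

Yes

gcd(31, 650): 650 = 20·31 + 30; 31 = 1·30 + 1; 30 = 30·1 + 0 → 1
1 divides 62, so a solution exists.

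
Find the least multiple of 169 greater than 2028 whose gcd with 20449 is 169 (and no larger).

gcd(k, 20449) = 169 forces 169 | k; write k = 169s. Then gcd(169s, 169·121) = 169·gcd(s, 121), so need gcd(s, 121) = 1.
169s > 2028 gives s ≥ 13. The least s ≥ 13 coprime to 121 is 13, so k = 169·13 = 2197.

2197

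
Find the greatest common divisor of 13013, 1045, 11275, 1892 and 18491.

11

13013 = 7 · 11 · 13²; 1045 = 5 · 11 · 19; 11275 = 5² · 11 · 41; 1892 = 2² · 11 · 43; 18491 = 11 · 41²
gcd takes min exponent of each prime: 11 = 11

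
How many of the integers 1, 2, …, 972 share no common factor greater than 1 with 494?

494 = 2·13·19. Inclusion–exclusion on these primes:
972 − ⌊972/2⌋ − ⌊972/13⌋ − ⌊972/19⌋ + ⌊972/26⌋ + ⌊972/38⌋ + ⌊972/247⌋ − ⌊972/494⌋ = 425

425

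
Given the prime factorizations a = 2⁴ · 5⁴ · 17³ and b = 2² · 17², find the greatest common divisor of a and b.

1156

min exponent per shared prime: 2² · 17² = 1156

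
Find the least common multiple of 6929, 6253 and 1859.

6929 = 13² · 41; 6253 = 13² · 37; 1859 = 11 · 13²
lcm takes max exponent of each prime: 11 · 13² · 37 · 41 = 2820103

2820103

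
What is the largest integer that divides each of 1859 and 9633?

169

Euclid: 9633 = 5·1859 + 338; 1859 = 5·338 + 169; 338 = 2·169 + 0. Last nonzero remainder: 169.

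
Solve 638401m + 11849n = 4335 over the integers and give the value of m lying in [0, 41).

Euclid: 638401 = 53·11849 + 10404; 11849 = 1·10404 + 1445; 10404 = 7·1445 + 289; 1445 = 5·289 + 0 → gcd = 289; 4335 = 289·15.
Back-substitution yields 638401·(8) + 11849·(-431) = 289, so one solution is m = 8·15 = 120, n = -431·15 = -6465.
Solutions in m differ by 11849/289 = 41; the one in [0, 41) is 120 mod 41 = 38.

38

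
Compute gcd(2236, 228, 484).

4

gcd(2236, 228): 2236 = 9·228 + 184; 228 = 1·184 + 44; 184 = 4·44 + 8; 44 = 5·8 + 4; 8 = 2·4 + 0 → 4
gcd(4, 484): 484 = 121·4 + 0 → 4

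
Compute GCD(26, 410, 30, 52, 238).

gcd(26, 410): 410 = 15·26 + 20; 26 = 1·20 + 6; 20 = 3·6 + 2; 6 = 3·2 + 0 → 2
gcd(2, 30): 30 = 15·2 + 0 → 2
gcd(2, 52): 52 = 26·2 + 0 → 2
gcd(2, 238): 238 = 119·2 + 0 → 2

2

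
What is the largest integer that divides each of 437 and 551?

19

437 = 19 · 23
551 = 19 · 29
Common: 19 = 19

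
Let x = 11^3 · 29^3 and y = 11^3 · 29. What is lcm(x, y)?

max exponent per prime: 11^3 · 29^3 = 32461759

32461759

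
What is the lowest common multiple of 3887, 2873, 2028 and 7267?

3887 = 13² · 23; 2873 = 13² · 17; 2028 = 2² · 3 · 13²; 7267 = 13² · 43
lcm takes max exponent of each prime: 2² · 3 · 13² · 17 · 23 · 43 = 34096764

34096764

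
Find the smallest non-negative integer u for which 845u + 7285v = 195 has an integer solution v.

Euclid: 7285 = 8·845 + 525; 845 = 1·525 + 320; 525 = 1·320 + 205; 320 = 1·205 + 115; 205 = 1·115 + 90; 115 = 1·90 + 25; 90 = 3·25 + 15; 25 = 1·15 + 10; 15 = 1·10 + 5; 10 = 2·5 + 0 → gcd = 5; 195 = 5·39.
Back-substitution yields 845·(-569) + 7285·(66) = 5, so one solution is u = -569·39 = -22191, v = 66·39 = 2574.
Solutions in u differ by 7285/5 = 1457; the one in [0, 1457) is -22191 mod 1457 = 1121.

1121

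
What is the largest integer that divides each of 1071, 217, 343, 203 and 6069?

gcd(1071, 217): 1071 = 4·217 + 203; 217 = 1·203 + 14; 203 = 14·14 + 7; 14 = 2·7 + 0 → 7
gcd(7, 343): 343 = 49·7 + 0 → 7
gcd(7, 203): 203 = 29·7 + 0 → 7
gcd(7, 6069): 6069 = 867·7 + 0 → 7

7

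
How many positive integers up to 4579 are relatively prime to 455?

455 = 5·7·13. Inclusion–exclusion on these primes:
4579 − ⌊4579/5⌋ − ⌊4579/7⌋ − ⌊4579/13⌋ + ⌊4579/35⌋ + ⌊4579/65⌋ + ⌊4579/91⌋ − ⌊4579/455⌋ = 2898

2898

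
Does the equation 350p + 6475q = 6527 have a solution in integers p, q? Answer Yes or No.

No

By Bézout, 350p + 6475q = 6527 has integer solutions iff gcd(350, 6475) | 6527.
Euclid: 6475 = 18·350 + 175; 350 = 2·175 + 0. gcd = 175; 6527 mod 175 = 52. No.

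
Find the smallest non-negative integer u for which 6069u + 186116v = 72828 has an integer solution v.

12

gcd(6069, 186116) = 2023 (Euclid: 186116 = 30·6069 + 4046; 6069 = 1·4046 + 2023; 4046 = 2·2023 + 0), and 2023 | 72828.
Extended Euclid: 6069·(31) + 186116·(-1) = 2023. Scale by 36: u₀ = 1116.
General solution u = u₀ + 92t; reducing mod 92 gives u = 12 (and v = 0).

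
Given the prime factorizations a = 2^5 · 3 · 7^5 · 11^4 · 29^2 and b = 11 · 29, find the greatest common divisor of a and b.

min exponent per shared prime: 11 · 29 = 319

319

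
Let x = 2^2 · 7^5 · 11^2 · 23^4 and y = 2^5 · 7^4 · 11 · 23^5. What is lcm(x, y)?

max exponent per prime: 2^5 · 7^5 · 11^2 · 23^5 = 418855988253472

418855988253472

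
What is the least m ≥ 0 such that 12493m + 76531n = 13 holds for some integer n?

gcd(12493, 76531) = 13 (Euclid: 76531 = 6·12493 + 1573; 12493 = 7·1573 + 1482; 1573 = 1·1482 + 91; 1482 = 16·91 + 26; 91 = 3·26 + 13; 26 = 2·13 + 0), and 13 | 13.
Extended Euclid: 12493·(-2530) + 76531·(413) = 13. Scale by 1: m₀ = -2530.
General solution m = m₀ + 5887t; reducing mod 5887 gives m = 3357 (and n = -548).

3357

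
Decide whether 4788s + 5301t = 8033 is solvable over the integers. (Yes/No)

No

gcd(4788, 5301): 5301 = 1·4788 + 513; 4788 = 9·513 + 171; 513 = 3·171 + 0 → 171
171 does not divide 8033, so a solution does not exist.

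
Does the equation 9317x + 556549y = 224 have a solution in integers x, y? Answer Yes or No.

Yes

gcd(9317, 556549): 556549 = 59·9317 + 6846; 9317 = 1·6846 + 2471; 6846 = 2·2471 + 1904; 2471 = 1·1904 + 567; 1904 = 3·567 + 203; 567 = 2·203 + 161; 203 = 1·161 + 42; 161 = 3·42 + 35; 42 = 1·35 + 7; 35 = 5·7 + 0 → 7
7 divides 224, so a solution exists.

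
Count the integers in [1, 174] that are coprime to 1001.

126

Prime factors of 1001: 7, 11, 13. Count integers ≤ 174 divisible by none of them.
By inclusion–exclusion: 174 − ⌊174/7⌋ − ⌊174/11⌋ − ⌊174/13⌋ + ⌊174/77⌋ + ⌊174/91⌋ + ⌊174/143⌋ − ⌊174/1001⌋ = 126.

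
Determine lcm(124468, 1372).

42692524

124468 = 2² · 29² · 37; 1372 = 2² · 7³
max exponents: 2² · 7³ · 29² · 37 = 42692524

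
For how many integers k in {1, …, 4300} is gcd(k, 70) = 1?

Prime factors of 70: 2, 5, 7. Count integers ≤ 4300 divisible by none of them.
By inclusion–exclusion: 4300 − ⌊4300/2⌋ − ⌊4300/5⌋ − ⌊4300/7⌋ + ⌊4300/10⌋ + ⌊4300/14⌋ + ⌊4300/35⌋ − ⌊4300/70⌋ = 1474.

1474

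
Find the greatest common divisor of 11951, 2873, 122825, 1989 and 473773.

11951 = 17 · 19 · 37; 2873 = 13² · 17; 122825 = 5² · 17³; 1989 = 3² · 13 · 17; 473773 = 17 · 29 · 31²
gcd takes min exponent of each prime: 17 = 17

17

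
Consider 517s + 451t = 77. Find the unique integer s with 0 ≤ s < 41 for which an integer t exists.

8

Euclid: 517 = 1·451 + 66; 451 = 6·66 + 55; 66 = 1·55 + 11; 55 = 5·11 + 0 → gcd = 11; 77 = 11·7.
Back-substitution yields 517·(7) + 451·(-8) = 11, so one solution is s = 7·7 = 49, t = -8·7 = -56.
Solutions in s differ by 451/11 = 41; the one in [0, 41) is 49 mod 41 = 8.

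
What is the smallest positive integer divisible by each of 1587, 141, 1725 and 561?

348703575

lcm(1587, 141) = 1587·141/gcd = 223767/3 = 74589
lcm(74589, 1725) = 74589·1725/gcd = 128666025/69 = 1864725
lcm(1864725, 561) = 1864725·561/gcd = 1046110725/3 = 348703575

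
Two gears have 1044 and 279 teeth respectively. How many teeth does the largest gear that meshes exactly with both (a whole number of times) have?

Euclid: 1044 = 3·279 + 207; 279 = 1·207 + 72; 207 = 2·72 + 63; 72 = 1·63 + 9; 63 = 7·9 + 0. Last nonzero remainder: 9.

9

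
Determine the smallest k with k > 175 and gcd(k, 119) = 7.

Multiples of 7 above 175: 7·26, 7·27, … . Need the cofactor coprime to 119/7 = 17.
Checking s = 26, 27, … the first with gcd(s, 17) = 1 is s = 26, giving 182.

182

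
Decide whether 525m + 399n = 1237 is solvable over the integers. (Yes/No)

No

By Bézout, 525m + 399n = 1237 has integer solutions iff gcd(525, 399) | 1237.
Euclid: 525 = 1·399 + 126; 399 = 3·126 + 21; 126 = 6·21 + 0. gcd = 21; 1237 mod 21 = 19. No.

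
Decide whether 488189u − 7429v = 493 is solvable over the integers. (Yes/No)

Yes

By Bézout, 488189u − 7429v = 493 has integer solutions iff gcd(488189, 7429) | 493.
Euclid: 488189 = 65·7429 + 5304; 7429 = 1·5304 + 2125; 5304 = 2·2125 + 1054; 2125 = 2·1054 + 17; 1054 = 62·17 + 0. gcd = 17; 493 mod 17 = 0. Yes.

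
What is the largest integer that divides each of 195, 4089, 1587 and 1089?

gcd(195, 4089): 4089 = 20·195 + 189; 195 = 1·189 + 6; 189 = 31·6 + 3; 6 = 2·3 + 0 → 3
gcd(3, 1587): 1587 = 529·3 + 0 → 3
gcd(3, 1089): 1089 = 363·3 + 0 → 3

3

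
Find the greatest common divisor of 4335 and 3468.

4335 = 3 · 5 · 17²
3468 = 2² · 3 · 17²
Common: 3 · 17² = 867

867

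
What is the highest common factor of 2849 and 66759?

77

Euclid: 66759 = 23·2849 + 1232; 2849 = 2·1232 + 385; 1232 = 3·385 + 77; 385 = 5·77 + 0. Last nonzero remainder: 77.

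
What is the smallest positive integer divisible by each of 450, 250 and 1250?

450 = 2 · 3² · 5²; 250 = 2 · 5³; 1250 = 2 · 5⁴
lcm takes max exponent of each prime: 2 · 3² · 5⁴ = 11250

11250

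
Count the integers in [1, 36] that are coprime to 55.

55 = 5·11. Inclusion–exclusion on these primes:
36 − ⌊36/5⌋ − ⌊36/11⌋ + ⌊36/55⌋ = 26

26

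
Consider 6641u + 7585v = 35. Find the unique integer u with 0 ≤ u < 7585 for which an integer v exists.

Reduce mod 7585: 6641u ≡ 35 (mod 7585). With g = gcd(6641, 7585) = 1 dividing 35, divide through: 6641u ≡ 35 (mod 7585).
Since gcd(6641, 7585) = 1, u ≡ 35·(6641)⁻¹ ≡ 5295 (mod 7585). Smallest non-negative: 5295.

5295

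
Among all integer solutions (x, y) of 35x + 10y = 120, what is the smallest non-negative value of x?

Euclid: 35 = 3·10 + 5; 10 = 2·5 + 0 → gcd = 5; 120 = 5·24.
Back-substitution yields 35·(1) + 10·(-3) = 5, so one solution is x = 1·24 = 24, y = -3·24 = -72.
Solutions in x differ by 10/5 = 2; the one in [0, 2) is 24 mod 2 = 0.

0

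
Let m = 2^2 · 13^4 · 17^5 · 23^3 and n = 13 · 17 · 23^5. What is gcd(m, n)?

min exponent per shared prime: 13 · 17 · 23^3 = 2688907

2688907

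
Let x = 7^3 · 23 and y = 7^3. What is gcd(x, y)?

343

min exponent per shared prime: 7^3 = 343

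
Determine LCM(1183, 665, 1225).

3933475

lcm(1183, 665) = 1183·665/gcd = 786695/7 = 112385
lcm(112385, 1225) = 112385·1225/gcd = 137671625/35 = 3933475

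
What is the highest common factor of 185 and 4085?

5

Euclid: 4085 = 22·185 + 15; 185 = 12·15 + 5; 15 = 3·5 + 0. Last nonzero remainder: 5.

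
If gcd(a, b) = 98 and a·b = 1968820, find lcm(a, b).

20090

For any two positive integers, gcd × lcm equals their product. Hence lcm = 1968820 / 98 = 20090.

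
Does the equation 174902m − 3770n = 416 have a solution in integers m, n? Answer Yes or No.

By Bézout, 174902m − 3770n = 416 has integer solutions iff gcd(174902, 3770) | 416.
Euclid: 174902 = 46·3770 + 1482; 3770 = 2·1482 + 806; 1482 = 1·806 + 676; 806 = 1·676 + 130; 676 = 5·130 + 26; 130 = 5·26 + 0. gcd = 26; 416 mod 26 = 0. Yes.

Yes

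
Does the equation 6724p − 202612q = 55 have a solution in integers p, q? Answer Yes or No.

No

gcd(6724, 202612): 202612 = 30·6724 + 892; 6724 = 7·892 + 480; 892 = 1·480 + 412; 480 = 1·412 + 68; 412 = 6·68 + 4; 68 = 17·4 + 0 → 4
4 does not divide 55, so a solution does not exist.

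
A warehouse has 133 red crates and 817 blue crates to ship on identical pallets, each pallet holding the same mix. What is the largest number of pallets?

Euclid: 817 = 6·133 + 19; 133 = 7·19 + 0. Last nonzero remainder: 19.

19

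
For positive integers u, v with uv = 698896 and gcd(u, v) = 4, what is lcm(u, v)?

Since gcd(u,v)·lcm(u,v) = uv, lcm = 698896/4 = 174724.

174724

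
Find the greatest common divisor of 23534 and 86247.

7

23534 = 2 · 7 · 41²
86247 = 3² · 7 · 37²
Common: 7 = 7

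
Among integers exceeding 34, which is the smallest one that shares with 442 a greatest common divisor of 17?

442 = 17·26. Any a with gcd(a, 442) = 17 is a multiple of 17, say 17s, with s coprime to 26.
Need s > 34/17, so s ≥ 3. First s ≥ 3 with gcd(s, 26) = 1 is s = 3. Thus a = 17·3 = 51.

51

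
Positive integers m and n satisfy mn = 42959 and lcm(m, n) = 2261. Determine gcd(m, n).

19

From gcd × lcm = mn: gcd = 42959 / 2261 = 19.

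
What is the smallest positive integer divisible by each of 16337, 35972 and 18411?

37438326636

lcm(16337, 35972) = 16337·35972/gcd = 587674564/17 = 34569092
lcm(34569092, 18411) = 34569092·18411/gcd = 636451552812/17 = 37438326636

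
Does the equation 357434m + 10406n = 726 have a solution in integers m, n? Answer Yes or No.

By Bézout, 357434m + 10406n = 726 has integer solutions iff gcd(357434, 10406) | 726.
Euclid: 357434 = 34·10406 + 3630; 10406 = 2·3630 + 3146; 3630 = 1·3146 + 484; 3146 = 6·484 + 242; 484 = 2·242 + 0. gcd = 242; 726 mod 242 = 0. Yes.

Yes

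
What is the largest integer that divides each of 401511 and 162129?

33

401511 = 3 · 11 · 23³
162129 = 3 · 11 · 17³
Common: 3 · 11 = 33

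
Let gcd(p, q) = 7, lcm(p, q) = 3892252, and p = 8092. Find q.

Using pq = gcd(p,q)·lcm(p,q) = 7·3892252 = 27245764, we get q = 27245764/8092 = 3367.

3367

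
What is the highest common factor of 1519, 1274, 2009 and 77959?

49

1519 = 7² · 31; 1274 = 2 · 7² · 13; 2009 = 7² · 41; 77959 = 7² · 37 · 43
gcd takes min exponent of each prime: 7² = 49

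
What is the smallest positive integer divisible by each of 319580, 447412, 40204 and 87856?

lcm(319580, 447412) = 319580·447412/gcd = 142983926960/63916 = 2237060
lcm(2237060, 40204) = 2237060·40204/gcd = 89938760240/76 = 1183404740
lcm(1183404740, 87856) = 1183404740·87856/gcd = 103969206837440/76 = 1368015879440

1368015879440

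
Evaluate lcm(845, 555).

gcd first: 845 = 1·555 + 290; 555 = 1·290 + 265; 290 = 1·265 + 25; 265 = 10·25 + 15; 25 = 1·15 + 10; 15 = 1·10 + 5; 10 = 2·5 + 0 → gcd = 5
lcm = 845·555/gcd = 468975/5 = 93795

93795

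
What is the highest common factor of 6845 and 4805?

Euclid: 6845 = 1·4805 + 2040; 4805 = 2·2040 + 725; 2040 = 2·725 + 590; 725 = 1·590 + 135; 590 = 4·135 + 50; 135 = 2·50 + 35; 50 = 1·35 + 15; 35 = 2·15 + 5; 15 = 3·5 + 0. Last nonzero remainder: 5.

5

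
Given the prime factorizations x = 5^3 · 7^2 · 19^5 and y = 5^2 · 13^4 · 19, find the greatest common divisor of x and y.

475

min exponent per shared prime: 5^2 · 19 = 475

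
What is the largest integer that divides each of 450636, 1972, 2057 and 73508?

17

450636 = 2² · 3 · 17 · 47²; 1972 = 2² · 17 · 29; 2057 = 11² · 17; 73508 = 2² · 17 · 23 · 47
gcd takes min exponent of each prime: 17 = 17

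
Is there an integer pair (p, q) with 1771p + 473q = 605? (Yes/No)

Yes

gcd(1771, 473): 1771 = 3·473 + 352; 473 = 1·352 + 121; 352 = 2·121 + 110; 121 = 1·110 + 11; 110 = 10·11 + 0 → 11
11 divides 605, so a solution exists.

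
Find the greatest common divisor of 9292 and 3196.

9292 = 2² · 23 · 101
3196 = 2² · 17 · 47
Common: 2² = 4

4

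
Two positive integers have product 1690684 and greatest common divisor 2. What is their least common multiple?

gcd·lcm = product, so lcm = 1690684/2 = 845342.

845342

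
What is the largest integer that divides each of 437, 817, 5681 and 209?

19

gcd(437, 817): 817 = 1·437 + 380; 437 = 1·380 + 57; 380 = 6·57 + 38; 57 = 1·38 + 19; 38 = 2·19 + 0 → 19
gcd(19, 5681): 5681 = 299·19 + 0 → 19
gcd(19, 209): 209 = 11·19 + 0 → 19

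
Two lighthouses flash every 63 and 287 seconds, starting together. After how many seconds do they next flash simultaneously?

gcd first: 287 = 4·63 + 35; 63 = 1·35 + 28; 35 = 1·28 + 7; 28 = 4·7 + 0 → gcd = 7
lcm = 63·287/gcd = 18081/7 = 2583

2583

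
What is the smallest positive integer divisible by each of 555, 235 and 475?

lcm(555, 235) = 555·235/gcd = 130425/5 = 26085
lcm(26085, 475) = 26085·475/gcd = 12390375/5 = 2478075

2478075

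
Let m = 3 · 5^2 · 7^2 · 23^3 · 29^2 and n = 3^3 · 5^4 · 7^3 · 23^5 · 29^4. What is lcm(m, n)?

26349299458149976875

max exponent per prime: 3^3 · 5^4 · 7^3 · 23^5 · 29^4 = 26349299458149976875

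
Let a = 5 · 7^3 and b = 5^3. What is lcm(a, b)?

42875

max exponent per prime: 5^3 · 7^3 = 42875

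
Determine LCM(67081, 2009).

67081 = 7² · 37²; 2009 = 7² · 41
max exponents: 7² · 37² · 41 = 2750321

2750321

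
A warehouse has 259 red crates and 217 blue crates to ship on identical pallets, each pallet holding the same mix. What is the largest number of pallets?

7

259 = 7 · 37
217 = 7 · 31
Common: 7 = 7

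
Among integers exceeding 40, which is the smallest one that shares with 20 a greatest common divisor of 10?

50

20 = 10·2. Any k with gcd(k, 20) = 10 is a multiple of 10, say 10s, with s coprime to 2.
Need s > 40/10, so s ≥ 5. First s ≥ 5 with gcd(s, 2) = 1 is s = 5. Thus k = 10·5 = 50.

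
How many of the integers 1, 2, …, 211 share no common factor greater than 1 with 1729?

1729 = 7·13·19. Inclusion–exclusion on these primes:
211 − ⌊211/7⌋ − ⌊211/13⌋ − ⌊211/19⌋ + ⌊211/91⌋ + ⌊211/133⌋ + ⌊211/247⌋ − ⌊211/1729⌋ = 157

157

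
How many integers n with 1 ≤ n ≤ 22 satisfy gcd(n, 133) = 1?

18

Prime factors of 133: 7, 19. Count integers ≤ 22 divisible by none of them.
By inclusion–exclusion: 22 − ⌊22/7⌋ − ⌊22/19⌋ + ⌊22/133⌋ = 18.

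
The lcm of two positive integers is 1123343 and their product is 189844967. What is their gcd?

gcd·lcm = product, so gcd = 189844967/1123343 = 169.

169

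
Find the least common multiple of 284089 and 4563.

7670403

gcd first: 284089 = 62·4563 + 1183; 4563 = 3·1183 + 1014; 1183 = 1·1014 + 169; 1014 = 6·169 + 0 → gcd = 169
lcm = 284089·4563/gcd = 1296298107/169 = 7670403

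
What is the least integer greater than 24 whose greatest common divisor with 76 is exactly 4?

28

Multiples of 4 above 24: 4·7, 4·8, … . Need the cofactor coprime to 76/4 = 19.
Checking s = 7, 8, … the first with gcd(s, 19) = 1 is s = 7, giving 28.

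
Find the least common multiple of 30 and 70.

30 = 2 · 3 · 5; 70 = 2 · 5 · 7
max exponents: 2 · 3 · 5 · 7 = 210

210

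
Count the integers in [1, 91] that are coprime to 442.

39

Prime factors of 442: 2, 13, 17. Count integers ≤ 91 divisible by none of them.
By inclusion–exclusion: 91 − ⌊91/2⌋ − ⌊91/13⌋ − ⌊91/17⌋ + ⌊91/26⌋ + ⌊91/34⌋ + ⌊91/221⌋ − ⌊91/442⌋ = 39.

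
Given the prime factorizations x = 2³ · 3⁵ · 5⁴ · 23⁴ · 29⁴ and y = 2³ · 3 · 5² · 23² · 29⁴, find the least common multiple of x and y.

240480360120015000

max exponent per prime: 2³ · 3⁵ · 5⁴ · 23⁴ · 29⁴ = 240480360120015000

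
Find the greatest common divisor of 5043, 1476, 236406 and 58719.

gcd(5043, 1476): 5043 = 3·1476 + 615; 1476 = 2·615 + 246; 615 = 2·246 + 123; 246 = 2·123 + 0 → 123
gcd(123, 236406): 236406 = 1922·123 + 0 → 123
gcd(123, 58719): 58719 = 477·123 + 48; 123 = 2·48 + 27; 48 = 1·27 + 21; 27 = 1·21 + 6; 21 = 3·6 + 3; 6 = 2·3 + 0 → 3

3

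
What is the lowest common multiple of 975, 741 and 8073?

lcm(975, 741) = 975·741/gcd = 722475/39 = 18525
lcm(18525, 8073) = 18525·8073/gcd = 149552325/39 = 3834675

3834675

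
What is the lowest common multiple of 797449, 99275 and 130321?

79166749475

lcm(797449, 99275) = 797449·99275/gcd = 79166749475/361 = 219298475
lcm(219298475, 130321) = 219298475·130321/gcd = 28579196560475/361 = 79166749475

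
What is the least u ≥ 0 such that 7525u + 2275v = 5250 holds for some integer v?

1

gcd(7525, 2275) = 175 (Euclid: 7525 = 3·2275 + 700; 2275 = 3·700 + 175; 700 = 4·175 + 0), and 175 | 5250.
Extended Euclid: 7525·(-3) + 2275·(10) = 175. Scale by 30: u₀ = -90.
General solution u = u₀ + 13t; reducing mod 13 gives u = 1 (and v = -1).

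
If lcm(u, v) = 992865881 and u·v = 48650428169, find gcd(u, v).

49

From gcd × lcm = uv: gcd = 48650428169 / 992865881 = 49.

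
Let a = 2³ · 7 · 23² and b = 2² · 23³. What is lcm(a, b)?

max exponent per prime: 2³ · 7 · 23³ = 681352

681352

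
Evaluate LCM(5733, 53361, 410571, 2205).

3229140915

5733 = 3² · 7² · 13; 53361 = 3² · 7² · 11²; 410571 = 3² · 7⁴ · 19; 2205 = 3² · 5 · 7²
lcm takes max exponent of each prime: 3² · 5 · 7⁴ · 11² · 13 · 19 = 3229140915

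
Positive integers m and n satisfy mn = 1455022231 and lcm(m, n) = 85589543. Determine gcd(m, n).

17

From gcd × lcm = mn: gcd = 1455022231 / 85589543 = 17.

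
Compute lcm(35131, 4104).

7588296

gcd first: 35131 = 8·4104 + 2299; 4104 = 1·2299 + 1805; 2299 = 1·1805 + 494; 1805 = 3·494 + 323; 494 = 1·323 + 171; 323 = 1·171 + 152; 171 = 1·152 + 19; 152 = 8·19 + 0 → gcd = 19
lcm = 35131·4104/gcd = 144177624/19 = 7588296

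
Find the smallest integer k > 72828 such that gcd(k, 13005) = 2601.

13005 = 2601·5. Any k with gcd(k, 13005) = 2601 is a multiple of 2601, say 2601s, with s coprime to 5.
Need s > 72828/2601, so s ≥ 29. First s ≥ 29 with gcd(s, 5) = 1 is s = 29. Thus k = 2601·29 = 75429.

75429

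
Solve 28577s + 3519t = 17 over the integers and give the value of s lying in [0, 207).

58

Euclid: 28577 = 8·3519 + 425; 3519 = 8·425 + 119; 425 = 3·119 + 68; 119 = 1·68 + 51; 68 = 1·51 + 17; 51 = 3·17 + 0 → gcd = 17; 17 = 17·1.
Back-substitution yields 28577·(58) + 3519·(-471) = 17, so one solution is s = 58·1 = 58, t = -471·1 = -471.
Solutions in s differ by 3519/17 = 207; the one in [0, 207) is 58 mod 207 = 58.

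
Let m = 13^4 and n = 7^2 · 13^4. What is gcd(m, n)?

28561

min exponent per shared prime: 13^4 = 28561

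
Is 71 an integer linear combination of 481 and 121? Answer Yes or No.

Yes

By Bézout, 481m − 121n = 71 has integer solutions iff gcd(481, 121) | 71.
Euclid: 481 = 3·121 + 118; 121 = 1·118 + 3; 118 = 39·3 + 1; 3 = 3·1 + 0. gcd = 1; 71 mod 1 = 0. Yes.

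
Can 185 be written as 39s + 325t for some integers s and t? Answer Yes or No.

By Bézout, 39s + 325t = 185 has integer solutions iff gcd(39, 325) | 185.
Euclid: 325 = 8·39 + 13; 39 = 3·13 + 0. gcd = 13; 185 mod 13 = 3. No.

No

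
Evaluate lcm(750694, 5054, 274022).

750694 = 2 · 7 · 29 · 43²; 5054 = 2 · 7 · 19²; 274022 = 2 · 7 · 23² · 37
lcm takes max exponent of each prime: 2 · 7 · 19² · 23² · 29 · 37 · 43² = 5304293451982

5304293451982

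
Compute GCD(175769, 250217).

11

Euclid: 250217 = 1·175769 + 74448; 175769 = 2·74448 + 26873; 74448 = 2·26873 + 20702; 26873 = 1·20702 + 6171; 20702 = 3·6171 + 2189; 6171 = 2·2189 + 1793; 2189 = 1·1793 + 396; 1793 = 4·396 + 209; 396 = 1·209 + 187; 209 = 1·187 + 22; 187 = 8·22 + 11; 22 = 2·11 + 0. Last nonzero remainder: 11.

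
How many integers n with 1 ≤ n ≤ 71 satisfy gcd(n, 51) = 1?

51 = 3·17. Inclusion–exclusion on these primes:
71 − ⌊71/3⌋ − ⌊71/17⌋ + ⌊71/51⌋ = 45

45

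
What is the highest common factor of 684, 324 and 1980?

36

684 = 2² · 3² · 19; 324 = 2² · 3⁴; 1980 = 2² · 3² · 5 · 11
gcd takes min exponent of each prime: 2² · 3² = 36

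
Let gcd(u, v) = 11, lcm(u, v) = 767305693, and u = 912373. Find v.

u·v = gcd·lcm = 11·767305693 = 8440362623, so v = 8440362623/912373 = 9251.

9251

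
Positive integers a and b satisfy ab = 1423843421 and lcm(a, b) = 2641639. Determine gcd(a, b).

From gcd × lcm = ab: gcd = 1423843421 / 2641639 = 539.

539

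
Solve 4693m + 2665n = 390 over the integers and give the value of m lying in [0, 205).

Euclid: 4693 = 1·2665 + 2028; 2665 = 1·2028 + 637; 2028 = 3·637 + 117; 637 = 5·117 + 52; 117 = 2·52 + 13; 52 = 4·13 + 0 → gcd = 13; 390 = 13·30.
Back-substitution yields 4693·(46) + 2665·(-81) = 13, so one solution is m = 46·30 = 1380, n = -81·30 = -2430.
Solutions in m differ by 2665/13 = 205; the one in [0, 205) is 1380 mod 205 = 150.

150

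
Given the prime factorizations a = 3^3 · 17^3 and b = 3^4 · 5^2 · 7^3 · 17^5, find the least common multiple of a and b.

986197175775

max exponent per prime: 3^4 · 5^2 · 7^3 · 17^5 = 986197175775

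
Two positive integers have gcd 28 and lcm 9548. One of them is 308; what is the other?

u·v = gcd·lcm = 28·9548 = 267344, so v = 267344/308 = 868.

868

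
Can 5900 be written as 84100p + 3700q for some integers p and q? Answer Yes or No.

gcd(84100, 3700): 84100 = 22·3700 + 2700; 3700 = 1·2700 + 1000; 2700 = 2·1000 + 700; 1000 = 1·700 + 300; 700 = 2·300 + 100; 300 = 3·100 + 0 → 100
100 divides 5900, so a solution exists.

Yes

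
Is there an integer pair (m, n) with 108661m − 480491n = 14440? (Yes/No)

Yes

By Bézout, 108661m − 480491n = 14440 has integer solutions iff gcd(108661, 480491) | 14440.
Euclid: 480491 = 4·108661 + 45847; 108661 = 2·45847 + 16967; 45847 = 2·16967 + 11913; 16967 = 1·11913 + 5054; 11913 = 2·5054 + 1805; 5054 = 2·1805 + 1444; 1805 = 1·1444 + 361; 1444 = 4·361 + 0. gcd = 361; 14440 mod 361 = 0. Yes.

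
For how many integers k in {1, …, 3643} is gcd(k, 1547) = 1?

Prime factors of 1547: 7, 13, 17. Count integers ≤ 3643 divisible by none of them.
By inclusion–exclusion: 3643 − ⌊3643/7⌋ − ⌊3643/13⌋ − ⌊3643/17⌋ + ⌊3643/91⌋ + ⌊3643/119⌋ + ⌊3643/221⌋ − ⌊3643/1547⌋ = 2713.

2713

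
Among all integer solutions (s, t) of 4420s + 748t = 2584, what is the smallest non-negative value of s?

Euclid: 4420 = 5·748 + 680; 748 = 1·680 + 68; 680 = 10·68 + 0 → gcd = 68; 2584 = 68·38.
Back-substitution yields 4420·(-1) + 748·(6) = 68, so one solution is s = -1·38 = -38, t = 6·38 = 228.
Solutions in s differ by 748/68 = 11; the one in [0, 11) is -38 mod 11 = 6.

6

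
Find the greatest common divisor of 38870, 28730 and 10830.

10

gcd(38870, 28730): 38870 = 1·28730 + 10140; 28730 = 2·10140 + 8450; 10140 = 1·8450 + 1690; 8450 = 5·1690 + 0 → 1690
gcd(1690, 10830): 10830 = 6·1690 + 690; 1690 = 2·690 + 310; 690 = 2·310 + 70; 310 = 4·70 + 30; 70 = 2·30 + 10; 30 = 3·10 + 0 → 10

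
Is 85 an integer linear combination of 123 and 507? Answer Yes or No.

No

gcd(123, 507): 507 = 4·123 + 15; 123 = 8·15 + 3; 15 = 5·3 + 0 → 3
3 does not divide 85, so a solution does not exist.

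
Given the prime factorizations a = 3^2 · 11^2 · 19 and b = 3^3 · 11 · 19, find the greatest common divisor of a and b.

1881

min exponent per shared prime: 3^2 · 11 · 19 = 1881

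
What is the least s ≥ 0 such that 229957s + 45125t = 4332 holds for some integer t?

1

Reduce mod 45125: 229957s ≡ 4332 (mod 45125). With g = gcd(229957, 45125) = 361 dividing 4332, divide through: 637s ≡ 12 (mod 125).
Since gcd(637, 125) = 1, s ≡ 12·(637)⁻¹ ≡ 1 (mod 125). Smallest non-negative: 1.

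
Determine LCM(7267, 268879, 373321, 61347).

lcm(7267, 268879) = 7267·268879/gcd = 1953943693/7267 = 268879
lcm(268879, 373321) = 268879·373321/gcd = 100378177159/169 = 593953711
lcm(593953711, 61347) = 593953711·61347/gcd = 36437278308717/169 = 215605197093

215605197093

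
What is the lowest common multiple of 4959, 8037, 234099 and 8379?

4959 = 3² · 19 · 29; 8037 = 3² · 19 · 47; 234099 = 3² · 19 · 37²; 8379 = 3² · 7² · 19
lcm takes max exponent of each prime: 3² · 7² · 19 · 29 · 37² · 47 = 15634769913

15634769913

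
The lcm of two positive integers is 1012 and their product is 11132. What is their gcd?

From gcd × lcm = pq: gcd = 11132 / 1012 = 11.

11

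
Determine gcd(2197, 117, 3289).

13

gcd(2197, 117): 2197 = 18·117 + 91; 117 = 1·91 + 26; 91 = 3·26 + 13; 26 = 2·13 + 0 → 13
gcd(13, 3289): 3289 = 253·13 + 0 → 13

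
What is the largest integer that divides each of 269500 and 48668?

4

269500 = 2² · 5³ · 7² · 11
48668 = 2² · 23³
Common: 2² = 4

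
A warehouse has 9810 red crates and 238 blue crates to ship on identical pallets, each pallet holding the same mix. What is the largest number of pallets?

2

Euclid: 9810 = 41·238 + 52; 238 = 4·52 + 30; 52 = 1·30 + 22; 30 = 1·22 + 8; 22 = 2·8 + 6; 8 = 1·6 + 2; 6 = 3·2 + 0. Last nonzero remainder: 2.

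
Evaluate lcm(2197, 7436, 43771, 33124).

lcm(2197, 7436) = 2197·7436/gcd = 16336892/169 = 96668
lcm(96668, 43771) = 96668·43771/gcd = 4231255028/169 = 25037012
lcm(25037012, 33124) = 25037012·33124/gcd = 829325985488/4732 = 175259084

175259084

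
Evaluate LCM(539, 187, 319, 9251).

539 = 7² · 11; 187 = 11 · 17; 319 = 11 · 29; 9251 = 11 · 29²
lcm takes max exponent of each prime: 7² · 11 · 17 · 29² = 7706083

7706083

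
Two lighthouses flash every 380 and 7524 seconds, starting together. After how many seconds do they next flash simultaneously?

37620

380 = 2² · 5 · 19; 7524 = 2² · 3² · 11 · 19
max exponents: 2² · 3² · 5 · 11 · 19 = 37620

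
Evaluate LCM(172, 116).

gcd first: 172 = 1·116 + 56; 116 = 2·56 + 4; 56 = 14·4 + 0 → gcd = 4
lcm = 172·116/gcd = 19952/4 = 4988

4988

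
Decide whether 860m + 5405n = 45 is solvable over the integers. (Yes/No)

gcd(860, 5405): 5405 = 6·860 + 245; 860 = 3·245 + 125; 245 = 1·125 + 120; 125 = 1·120 + 5; 120 = 24·5 + 0 → 5
5 divides 45, so a solution exists.

Yes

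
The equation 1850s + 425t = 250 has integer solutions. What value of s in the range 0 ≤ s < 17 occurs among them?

13

Reduce mod 425: 1850s ≡ 250 (mod 425). With g = gcd(1850, 425) = 25 dividing 250, divide through: 74s ≡ 10 (mod 17).
Since gcd(74, 17) = 1, s ≡ 10·(74)⁻¹ ≡ 13 (mod 17). Smallest non-negative: 13.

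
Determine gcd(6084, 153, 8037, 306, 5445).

6084 = 2² · 3² · 13²; 153 = 3² · 17; 8037 = 3² · 19 · 47; 306 = 2 · 3² · 17; 5445 = 3² · 5 · 11²
gcd takes min exponent of each prime: 3² = 9

9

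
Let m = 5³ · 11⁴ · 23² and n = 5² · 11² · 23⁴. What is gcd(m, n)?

1600225

min exponent per shared prime: 5² · 11² · 23² = 1600225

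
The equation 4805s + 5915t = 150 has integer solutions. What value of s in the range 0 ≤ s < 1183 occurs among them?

1023

Reduce mod 5915: 4805s ≡ 150 (mod 5915). With g = gcd(4805, 5915) = 5 dividing 150, divide through: 961s ≡ 30 (mod 1183).
Since gcd(961, 1183) = 1, s ≡ 30·(961)⁻¹ ≡ 1023 (mod 1183). Smallest non-negative: 1023.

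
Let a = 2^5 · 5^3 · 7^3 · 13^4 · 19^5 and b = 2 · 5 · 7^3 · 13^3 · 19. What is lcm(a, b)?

max exponent per prime: 2^5 · 5^3 · 7^3 · 13^4 · 19^5 = 97027652775508000

97027652775508000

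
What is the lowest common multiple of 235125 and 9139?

113095125

235125 = 3² · 5³ · 11 · 19; 9139 = 13 · 19 · 37
max exponents: 3² · 5³ · 11 · 13 · 19 · 37 = 113095125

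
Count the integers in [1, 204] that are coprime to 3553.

165

3553 = 11·17·19. Inclusion–exclusion on these primes:
204 − ⌊204/11⌋ − ⌊204/17⌋ − ⌊204/19⌋ + ⌊204/187⌋ + ⌊204/209⌋ + ⌊204/323⌋ − ⌊204/3553⌋ = 165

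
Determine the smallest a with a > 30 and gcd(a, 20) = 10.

Multiples of 10 above 30: 10·4, 10·5, … . Need the cofactor coprime to 20/10 = 2.
Checking s = 4, 5, … the first with gcd(s, 2) = 1 is s = 5, giving 50.

50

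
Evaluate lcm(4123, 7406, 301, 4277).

4123 = 7 · 19 · 31; 7406 = 2 · 7 · 23²; 301 = 7 · 43; 4277 = 7 · 13 · 47
lcm takes max exponent of each prime: 2 · 7 · 13 · 19 · 23² · 31 · 43 · 47 = 114606346582

114606346582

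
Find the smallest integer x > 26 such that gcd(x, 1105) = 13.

gcd(x, 1105) = 13 forces 13 | x; write x = 13s. Then gcd(13s, 13·85) = 13·gcd(s, 85), so need gcd(s, 85) = 1.
13s > 26 gives s ≥ 3. The least s ≥ 3 coprime to 85 is 3, so x = 13·3 = 39.

39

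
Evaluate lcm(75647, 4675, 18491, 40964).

201260258098900

75647 = 11 · 13 · 23²; 4675 = 5² · 11 · 17; 18491 = 11 · 41²; 40964 = 2² · 7² · 11 · 19
lcm takes max exponent of each prime: 2² · 5² · 7² · 11 · 13 · 17 · 19 · 23² · 41² = 201260258098900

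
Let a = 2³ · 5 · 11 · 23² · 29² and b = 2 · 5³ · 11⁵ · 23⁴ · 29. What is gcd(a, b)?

min exponent per shared prime: 2 · 5 · 11 · 23² · 29 = 1687510

1687510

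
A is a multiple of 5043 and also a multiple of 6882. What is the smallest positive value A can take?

11568642

gcd first: 6882 = 1·5043 + 1839; 5043 = 2·1839 + 1365; 1839 = 1·1365 + 474; 1365 = 2·474 + 417; 474 = 1·417 + 57; 417 = 7·57 + 18; 57 = 3·18 + 3; 18 = 6·3 + 0 → gcd = 3
lcm = 5043·6882/gcd = 34705926/3 = 11568642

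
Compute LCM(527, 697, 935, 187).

1188385

527 = 17 · 31; 697 = 17 · 41; 935 = 5 · 11 · 17; 187 = 11 · 17
lcm takes max exponent of each prime: 5 · 11 · 17 · 31 · 41 = 1188385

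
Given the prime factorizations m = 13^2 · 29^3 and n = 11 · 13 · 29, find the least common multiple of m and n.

45339151

max exponent per prime: 11 · 13^2 · 29^3 = 45339151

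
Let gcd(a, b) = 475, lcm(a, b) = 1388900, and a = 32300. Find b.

Using ab = gcd(a,b)·lcm(a,b) = 475·1388900 = 659727500, we get b = 659727500/32300 = 20425.

20425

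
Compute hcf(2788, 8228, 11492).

gcd(2788, 8228): 8228 = 2·2788 + 2652; 2788 = 1·2652 + 136; 2652 = 19·136 + 68; 136 = 2·68 + 0 → 68
gcd(68, 11492): 11492 = 169·68 + 0 → 68

68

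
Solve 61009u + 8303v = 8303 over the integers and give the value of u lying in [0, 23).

gcd(61009, 8303) = 361 (Euclid: 61009 = 7·8303 + 2888; 8303 = 2·2888 + 2527; 2888 = 1·2527 + 361; 2527 = 7·361 + 0), and 361 | 8303.
Extended Euclid: 61009·(3) + 8303·(-22) = 361. Scale by 23: u₀ = 69.
General solution u = u₀ + 23t; reducing mod 23 gives u = 0 (and v = 1).

0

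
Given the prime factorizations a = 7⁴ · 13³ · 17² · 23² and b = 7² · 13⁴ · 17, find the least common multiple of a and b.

10483808612641

max exponent per prime: 7⁴ · 13⁴ · 17² · 23² = 10483808612641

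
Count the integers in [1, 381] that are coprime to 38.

38 = 2·19. Inclusion–exclusion on these primes:
381 − ⌊381/2⌋ − ⌊381/19⌋ + ⌊381/38⌋ = 181

181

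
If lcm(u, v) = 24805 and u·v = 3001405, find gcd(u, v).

From gcd × lcm = uv: gcd = 3001405 / 24805 = 121.

121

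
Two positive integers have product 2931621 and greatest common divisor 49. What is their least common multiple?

59829

gcd·lcm = product, so lcm = 2931621/49 = 59829.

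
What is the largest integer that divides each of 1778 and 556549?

7

Euclid: 556549 = 313·1778 + 35; 1778 = 50·35 + 28; 35 = 1·28 + 7; 28 = 4·7 + 0. Last nonzero remainder: 7.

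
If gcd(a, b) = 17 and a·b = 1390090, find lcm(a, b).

81770

Since gcd(a,b)·lcm(a,b) = ab, lcm = 1390090/17 = 81770.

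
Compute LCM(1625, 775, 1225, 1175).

116013625

1625 = 5³ · 13; 775 = 5² · 31; 1225 = 5² · 7²; 1175 = 5² · 47
lcm takes max exponent of each prime: 5³ · 7² · 13 · 31 · 47 = 116013625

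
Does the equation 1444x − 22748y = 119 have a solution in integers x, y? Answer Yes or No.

No

gcd(1444, 22748): 22748 = 15·1444 + 1088; 1444 = 1·1088 + 356; 1088 = 3·356 + 20; 356 = 17·20 + 16; 20 = 1·16 + 4; 16 = 4·4 + 0 → 4
4 does not divide 119, so a solution does not exist.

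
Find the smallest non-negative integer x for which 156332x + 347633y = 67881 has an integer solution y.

16

gcd(156332, 347633) = 2057 (Euclid: 347633 = 2·156332 + 34969; 156332 = 4·34969 + 16456; 34969 = 2·16456 + 2057; 16456 = 8·2057 + 0), and 2057 | 67881.
Extended Euclid: 156332·(-20) + 347633·(9) = 2057. Scale by 33: x₀ = -660.
General solution x = x₀ + 169t; reducing mod 169 gives x = 16 (and y = -7).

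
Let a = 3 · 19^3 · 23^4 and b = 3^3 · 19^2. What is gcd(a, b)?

1083

min exponent per shared prime: 3 · 19^2 = 1083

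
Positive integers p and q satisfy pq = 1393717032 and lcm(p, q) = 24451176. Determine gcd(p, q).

57

gcd·lcm = product, so gcd = 1393717032/24451176 = 57.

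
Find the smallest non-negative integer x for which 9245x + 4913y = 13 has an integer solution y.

Euclid: 9245 = 1·4913 + 4332; 4913 = 1·4332 + 581; 4332 = 7·581 + 265; 581 = 2·265 + 51; 265 = 5·51 + 10; 51 = 5·10 + 1; 10 = 10·1 + 0 → gcd = 1; 13 = 1·13.
Back-substitution yields 9245·(-482) + 4913·(907) = 1, so one solution is x = -482·13 = -6266, y = 907·13 = 11791.
Solutions in x differ by 4913/1 = 4913; the one in [0, 4913) is -6266 mod 4913 = 3560.

3560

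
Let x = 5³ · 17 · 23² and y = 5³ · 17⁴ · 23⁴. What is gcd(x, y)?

min exponent per shared prime: 5³ · 17 · 23² = 1124125

1124125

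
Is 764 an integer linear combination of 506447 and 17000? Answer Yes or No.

No

gcd(506447, 17000): 506447 = 29·17000 + 13447; 17000 = 1·13447 + 3553; 13447 = 3·3553 + 2788; 3553 = 1·2788 + 765; 2788 = 3·765 + 493; 765 = 1·493 + 272; 493 = 1·272 + 221; 272 = 1·221 + 51; 221 = 4·51 + 17; 51 = 3·17 + 0 → 17
17 does not divide 764, so a solution does not exist.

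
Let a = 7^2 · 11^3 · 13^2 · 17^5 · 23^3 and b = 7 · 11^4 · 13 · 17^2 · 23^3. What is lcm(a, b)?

2094506151551212399

max exponent per prime: 7^2 · 11^4 · 13^2 · 17^5 · 23^3 = 2094506151551212399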